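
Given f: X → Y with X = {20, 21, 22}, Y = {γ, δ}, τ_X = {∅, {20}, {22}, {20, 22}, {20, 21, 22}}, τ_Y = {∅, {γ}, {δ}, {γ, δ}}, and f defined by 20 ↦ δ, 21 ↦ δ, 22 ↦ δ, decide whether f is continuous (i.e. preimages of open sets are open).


f IS continuous.

Compute f^{-1}(U) for each U ∈ τ_Y:
  U = ∅: f^{-1}(U) = ∅ ∈ τ_X ✓.
  U = {γ}: f^{-1}(U) = ∅ ∈ τ_X ✓.
  U = {δ}: f^{-1}(U) = {20, 21, 22} ∈ τ_X ✓.
  U = {γ, δ}: f^{-1}(U) = {20, 21, 22} ∈ τ_X ✓.
Every preimage lies in τ_X, so f IS continuous.


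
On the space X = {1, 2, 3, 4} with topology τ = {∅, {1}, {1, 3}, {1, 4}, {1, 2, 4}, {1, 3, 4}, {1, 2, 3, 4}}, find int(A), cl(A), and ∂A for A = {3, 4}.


int(A) = ∅, cl(A) = {2, 3, 4}, ∂A = {2, 3, 4}.

Closed sets in (X, τ) are complements of opens:
  closed(X, τ) = {∅, {2}, {3}, {2, 3}, {2, 4}, {2, 3, 4}, {1, 2, 3, 4}}.
int(A) = ⋃ {U ∈ τ : U ⊆ A}. Opens contained in A: ∅.
Taking the union of these: int(A) = ∅.
cl(A) = ⋂ {C closed : A ⊆ C}. Closed sets containing A: {2, 3, 4}, {1, 2, 3, 4}.
Intersecting these: cl(A) = {2, 3, 4}.
∂A = cl(A) ∖ int(A) = {2, 3, 4} ∖ ∅ = {2, 3, 4}.


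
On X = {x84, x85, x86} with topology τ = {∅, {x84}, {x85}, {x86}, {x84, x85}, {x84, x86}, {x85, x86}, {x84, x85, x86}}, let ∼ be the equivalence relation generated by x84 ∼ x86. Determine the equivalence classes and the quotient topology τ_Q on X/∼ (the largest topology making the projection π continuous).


X/∼ = {[x84=x86], [x85]}; |τ_Q| = 4.

Equivalence classes: [x84=x86], [x85].
Quotient map π: X → X/∼ sends x84 ↦ [x84=x86], x85 ↦ [x85], x86 ↦ [x84=x86].
For each subset V ⊆ X/∼, compute π^{-1}(V) ⊆ X and check whether π^{-1}(V) ∈ τ. V is open in τ_Q iff π^{-1}(V) ∈ τ.
  V = {}: π^{-1}(V) = ∅ ∈ τ ✓.
  V = {[x84=x86]}: π^{-1}(V) = {x84, x86} ∈ τ ✓.
  V = {[x85]}: π^{-1}(V) = {x85} ∈ τ ✓.
  V = {[x84=x86], [x85]}: π^{-1}(V) = {x84, x85, x86} ∈ τ ✓.
Open sets in the quotient: τ_Q = {{}, {[x84=x86]}, {[x85]}, {[x84=x86], [x85]}} (4 elements).


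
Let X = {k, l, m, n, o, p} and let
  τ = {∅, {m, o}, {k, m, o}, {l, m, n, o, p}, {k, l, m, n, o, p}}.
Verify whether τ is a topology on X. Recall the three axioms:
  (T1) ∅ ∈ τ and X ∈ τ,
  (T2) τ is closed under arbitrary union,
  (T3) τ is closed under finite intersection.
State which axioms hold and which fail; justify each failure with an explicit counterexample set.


τ IS a topology on X.

Axiom (T1): ∅ ∈ τ? Yes; X ∈ τ? Yes.
Axiom (T2/T3): check pairwise unions and intersections of members of τ.
All pairwise intersections and unions checked — each lies in τ. Therefore τ satisfies (T1), (T2), (T3): it IS a topology on X.


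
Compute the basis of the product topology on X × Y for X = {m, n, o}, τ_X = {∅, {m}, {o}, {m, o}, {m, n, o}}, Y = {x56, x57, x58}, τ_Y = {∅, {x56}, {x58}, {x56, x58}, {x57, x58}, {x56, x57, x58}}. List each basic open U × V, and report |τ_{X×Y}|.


Basis B = {∅ × ∅, {m} × {x56}, {m} × {x58}, {o} × {x56}, {o} × {x58}, {m} × {x56, x58}, {m, o} × {x56}, {m} × {x57, x58}, {m, o} × {x58}, {o} × {x56, x58}, {o} × {x57, x58}, {m} × {x56, x57, x58}, {m, n, o} × {x56}, {m, n, o} × {x58}, {o} × {x56, x57, x58}, {m, o} × {x56, x58}, {m, o} × {x57, x58}, {m, o} × {x56, x57, x58}, {m, n, o} × {x56, x58}, {m, n, o} × {x57, x58}, {m, n, o} × {x56, x57, x58}}; |τ_{X×Y}| = 70.

Enumerate products U × V with U ∈ τ_X, V ∈ τ_Y (deduplicated):
  ∅ × ∅ = {} (∅)
  {m} × {x56} = {(m,x56)}
  {m} × {x58} = {(m,x58)}
  {o} × {x56} = {(o,x56)}
  {o} × {x58} = {(o,x58)}
  {m} × {x56, x58} = {(m,x56), (m,x58)}
  {m, o} × {x56} = {(m,x56), (o,x56)}
  {m} × {x57, x58} = {(m,x57), (m,x58)}
  {m, o} × {x58} = {(m,x58), (o,x58)}
  {o} × {x56, x58} = {(o,x56), (o,x58)}
  {o} × {x57, x58} = {(o,x57), (o,x58)}
  {m} × {x56, x57, x58} = {(m,x56), (m,x57), (m,x58)}
  {m, n, o} × {x56} = {(m,x56), (n,x56), (o,x56)}
  {m, n, o} × {x58} = {(m,x58), (n,x58), (o,x58)}
  {o} × {x56, x57, x58} = {(o,x56), (o,x57), (o,x58)}
  {m, o} × {x56, x58} = {(m,x56), (m,x58), (o,x56), (o,x58)}
  {m, o} × {x57, x58} = {(m,x57), (m,x58), (o,x57), (o,x58)}
  {m, o} × {x56, x57, x58} = {(m,x56), (m,x57), (m,x58), (o,x56), (o,x57), (o,x58)}
  {m, n, o} × {x56, x58} = {(m,x56), (m,x58), (n,x56), (n,x58), (o,x56), (o,x58)}
  {m, n, o} × {x57, x58} = {(m,x57), (m,x58), (n,x57), (n,x58), (o,x57), (o,x58)}
  {m, n, o} × {x56, x57, x58} = {(m,x56), (m,x57), (m,x58), (n,x56), (n,x57), (n,x58), (o,x56), (o,x57), (o,x58)}
These 21 distinct sets form the basis B.
Close under arbitrary unions to get τ_{X×Y}; counting gives |τ_{X×Y}| = 70.


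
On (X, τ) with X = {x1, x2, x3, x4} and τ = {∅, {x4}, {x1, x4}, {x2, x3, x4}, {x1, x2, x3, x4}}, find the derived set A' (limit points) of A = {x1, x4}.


A' = {x1, x2, x3}

For each x ∈ X, list the open sets U ∈ τ with x ∈ U, then check whether U ∩ (A ∖ {x}) ≠ ∅ for every such U.
  x = x1: opens ∋ x are {x1, x4}, {x1, x2, x3, x4}; each meets A ∖ {x1}, so x IS a limit point.
  x = x2: opens ∋ x are {x2, x3, x4}, {x1, x2, x3, x4}; each meets A ∖ {x2}, so x IS a limit point.
  x = x3: opens ∋ x are {x2, x3, x4}, {x1, x2, x3, x4}; each meets A ∖ {x3}, so x IS a limit point.
  x = x4: open {x4} ∋ x has {x4} ∩ (A ∖ {x4}) = ∅, so x is NOT a limit point.
Collecting: A' = {x1, x2, x3}.


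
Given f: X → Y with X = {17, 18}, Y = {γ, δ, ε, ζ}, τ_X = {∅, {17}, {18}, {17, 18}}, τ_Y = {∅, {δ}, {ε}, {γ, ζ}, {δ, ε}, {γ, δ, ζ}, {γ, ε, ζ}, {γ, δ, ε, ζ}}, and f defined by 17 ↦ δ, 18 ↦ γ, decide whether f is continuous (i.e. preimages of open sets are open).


f IS continuous.

Compute f^{-1}(U) for each U ∈ τ_Y:
  U = ∅: f^{-1}(U) = ∅ ∈ τ_X ✓.
  U = {δ}: f^{-1}(U) = {17} ∈ τ_X ✓.
  U = {ε}: f^{-1}(U) = ∅ ∈ τ_X ✓.
  U = {γ, ζ}: f^{-1}(U) = {18} ∈ τ_X ✓.
  U = {δ, ε}: f^{-1}(U) = {17} ∈ τ_X ✓.
  U = {γ, δ, ζ}: f^{-1}(U) = {17, 18} ∈ τ_X ✓.
  U = {γ, ε, ζ}: f^{-1}(U) = {18} ∈ τ_X ✓.
  U = {γ, δ, ε, ζ}: f^{-1}(U) = {17, 18} ∈ τ_X ✓.
Every preimage lies in τ_X, so f IS continuous.


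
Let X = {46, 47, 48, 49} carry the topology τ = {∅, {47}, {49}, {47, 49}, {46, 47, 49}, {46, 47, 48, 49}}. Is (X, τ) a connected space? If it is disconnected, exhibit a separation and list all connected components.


(X, τ) is connected.

Find clopen sets (U ∈ τ with X ∖ U ∈ τ):
  U = ∅, X ∖ U = {46, 47, 48, 49} — both open, so U is clopen.
  U = {46, 47, 48, 49}, X ∖ U = ∅ — both open, so U is clopen.
Only trivial clopens (∅ and X) exist, so (X, τ) is connected.
Compute connected components by grouping points that agree on all clopens:
  component: {46, 47, 48, 49}


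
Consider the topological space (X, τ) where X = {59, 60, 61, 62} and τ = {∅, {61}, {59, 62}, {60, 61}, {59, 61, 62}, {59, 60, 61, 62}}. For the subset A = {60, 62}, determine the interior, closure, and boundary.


int(A) = ∅, cl(A) = {59, 60, 62}, ∂A = {59, 60, 62}.

Closed sets in (X, τ) are complements of opens:
  closed(X, τ) = {∅, {60}, {59, 62}, {60, 61}, {59, 60, 62}, {59, 60, 61, 62}}.
int(A) = ⋃ {U ∈ τ : U ⊆ A}. Opens contained in A: ∅.
Taking the union of these: int(A) = ∅.
cl(A) = ⋂ {C closed : A ⊆ C}. Closed sets containing A: {59, 60, 62}, {59, 60, 61, 62}.
Intersecting these: cl(A) = {59, 60, 62}.
∂A = cl(A) ∖ int(A) = {59, 60, 62} ∖ ∅ = {59, 60, 62}.


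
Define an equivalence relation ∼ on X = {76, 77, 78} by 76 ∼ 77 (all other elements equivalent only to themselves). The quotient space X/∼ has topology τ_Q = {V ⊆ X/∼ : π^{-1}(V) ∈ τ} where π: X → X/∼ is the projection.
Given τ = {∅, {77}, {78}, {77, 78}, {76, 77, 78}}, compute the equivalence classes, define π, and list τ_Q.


X/∼ = {[76=77], [78]}; |τ_Q| = 3.

Equivalence classes: [76=77], [78].
Quotient map π: X → X/∼ sends 76 ↦ [76=77], 77 ↦ [76=77], 78 ↦ [78].
For each subset V ⊆ X/∼, compute π^{-1}(V) ⊆ X and check whether π^{-1}(V) ∈ τ. V is open in τ_Q iff π^{-1}(V) ∈ τ.
  V = {}: π^{-1}(V) = ∅ ∈ τ ✓.
  V = {[76=77]}: π^{-1}(V) = {76, 77} ∉ τ ✗.
  V = {[78]}: π^{-1}(V) = {78} ∈ τ ✓.
  V = {[76=77], [78]}: π^{-1}(V) = {76, 77, 78} ∈ τ ✓.
Open sets in the quotient: τ_Q = {{}, {[78]}, {[76=77], [78]}} (3 elements).


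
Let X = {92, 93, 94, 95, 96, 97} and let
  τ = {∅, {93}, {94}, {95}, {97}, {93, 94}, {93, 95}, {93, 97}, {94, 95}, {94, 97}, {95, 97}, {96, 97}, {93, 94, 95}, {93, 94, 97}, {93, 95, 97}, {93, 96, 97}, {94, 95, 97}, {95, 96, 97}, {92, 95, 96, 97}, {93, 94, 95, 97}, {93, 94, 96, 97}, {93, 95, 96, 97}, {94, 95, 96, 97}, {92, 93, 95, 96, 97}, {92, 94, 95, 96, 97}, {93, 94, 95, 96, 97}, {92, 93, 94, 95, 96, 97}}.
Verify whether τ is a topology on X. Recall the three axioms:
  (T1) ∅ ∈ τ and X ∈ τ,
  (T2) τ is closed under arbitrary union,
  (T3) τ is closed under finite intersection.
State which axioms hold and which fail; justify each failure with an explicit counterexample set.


τ is NOT a topology on X.

Axiom (T1): ∅ ∈ τ? Yes; X ∈ τ? Yes.
Axiom (T2/T3): check pairwise unions and intersections of members of τ.
Counterexample for (T2): {94} ∪ {96, 97} = {94, 96, 97} ∉ τ. Therefore τ is NOT a topology.


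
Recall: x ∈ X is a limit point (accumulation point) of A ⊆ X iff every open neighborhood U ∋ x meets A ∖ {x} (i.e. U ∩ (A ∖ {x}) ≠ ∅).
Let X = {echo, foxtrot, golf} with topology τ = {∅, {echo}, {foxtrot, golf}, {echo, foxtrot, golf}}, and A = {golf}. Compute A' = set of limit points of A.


A' = {foxtrot}

For each x ∈ X, list the open sets U ∈ τ with x ∈ U, then check whether U ∩ (A ∖ {x}) ≠ ∅ for every such U.
  x = echo: open {echo} ∋ x has {echo} ∩ (A ∖ {echo}) = ∅, so x is NOT a limit point.
  x = foxtrot: opens ∋ x are {foxtrot, golf}, {echo, foxtrot, golf}; each meets A ∖ {foxtrot}, so x IS a limit point.
  x = golf: open {foxtrot, golf} ∋ x has {foxtrot, golf} ∩ (A ∖ {golf}) = ∅, so x is NOT a limit point.
Collecting: A' = {foxtrot}.


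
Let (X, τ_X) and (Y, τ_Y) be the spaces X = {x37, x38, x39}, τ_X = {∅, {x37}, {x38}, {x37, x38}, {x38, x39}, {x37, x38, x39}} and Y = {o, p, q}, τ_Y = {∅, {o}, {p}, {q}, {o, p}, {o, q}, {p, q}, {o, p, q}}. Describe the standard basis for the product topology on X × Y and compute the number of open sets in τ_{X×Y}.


Basis B = {∅ × ∅, {x37} × {o}, {x37} × {p}, {x37} × {q}, {x38} × {o}, {x38} × {p}, {x38} × {q}, {x37} × {o, p}, {x37} × {o, q}, {x37, x38} × {o}, {x37} × {p, q}, {x37, x38} × {p}, {x37, x38} × {q}, {x38} × {o, p}, {x38} × {o, q}, {x38, x39} × {o}, {x38} × {p, q}, {x38, x39} × {p}, {x38, x39} × {q}, {x37} × {o, p, q}, {x37, x38, x39} × {o}, {x37, x38, x39} × {p}, {x37, x38, x39} × {q}, {x38} × {o, p, q}, {x37, x38} × {o, p}, {x37, x38} × {o, q}, {x37, x38} × {p, q}, {x38, x39} × {o, p}, {x38, x39} × {o, q}, {x38, x39} × {p, q}, {x37, x38} × {o, p, q}, {x37, x38, x39} × {o, p}, {x37, x38, x39} × {o, q}, {x37, x38, x39} × {p, q}, {x38, x39} × {o, p, q}, {x37, x38, x39} × {o, p, q}}; |τ_{X×Y}| = 216.

Enumerate products U × V with U ∈ τ_X, V ∈ τ_Y (deduplicated):
  ∅ × ∅ = {} (∅)
  {x37} × {o} = {(x37,o)}
  {x37} × {p} = {(x37,p)}
  {x37} × {q} = {(x37,q)}
  {x38} × {o} = {(x38,o)}
  {x38} × {p} = {(x38,p)}
  {x38} × {q} = {(x38,q)}
  {x37} × {o, p} = {(x37,o), (x37,p)}
  {x37} × {o, q} = {(x37,o), (x37,q)}
  {x37, x38} × {o} = {(x37,o), (x38,o)}
  {x37} × {p, q} = {(x37,p), (x37,q)}
  {x37, x38} × {p} = {(x37,p), (x38,p)}
  {x37, x38} × {q} = {(x37,q), (x38,q)}
  {x38} × {o, p} = {(x38,o), (x38,p)}
  {x38} × {o, q} = {(x38,o), (x38,q)}
  {x38, x39} × {o} = {(x38,o), (x39,o)}
  {x38} × {p, q} = {(x38,p), (x38,q)}
  {x38, x39} × {p} = {(x38,p), (x39,p)}
  {x38, x39} × {q} = {(x38,q), (x39,q)}
  {x37} × {o, p, q} = {(x37,o), (x37,p), (x37,q)}
  {x37, x38, x39} × {o} = {(x37,o), (x38,o), (x39,o)}
  {x37, x38, x39} × {p} = {(x37,p), (x38,p), (x39,p)}
  {x37, x38, x39} × {q} = {(x37,q), (x38,q), (x39,q)}
  {x38} × {o, p, q} = {(x38,o), (x38,p), (x38,q)}
  {x37, x38} × {o, p} = {(x37,o), (x37,p), (x38,o), (x38,p)}
  {x37, x38} × {o, q} = {(x37,o), (x37,q), (x38,o), (x38,q)}
  {x37, x38} × {p, q} = {(x37,p), (x37,q), (x38,p), (x38,q)}
  {x38, x39} × {o, p} = {(x38,o), (x38,p), (x39,o), (x39,p)}
  {x38, x39} × {o, q} = {(x38,o), (x38,q), (x39,o), (x39,q)}
  {x38, x39} × {p, q} = {(x38,p), (x38,q), (x39,p), (x39,q)}
  {x37, x38} × {o, p, q} = {(x37,o), (x37,p), (x37,q), (x38,o), (x38,p), (x38,q)}
  {x37, x38, x39} × {o, p} = {(x37,o), (x37,p), (x38,o), (x38,p), (x39,o), (x39,p)}
  {x37, x38, x39} × {o, q} = {(x37,o), (x37,q), (x38,o), (x38,q), (x39,o), (x39,q)}
  {x37, x38, x39} × {p, q} = {(x37,p), (x37,q), (x38,p), (x38,q), (x39,p), (x39,q)}
  {x38, x39} × {o, p, q} = {(x38,o), (x38,p), (x38,q), (x39,o), (x39,p), (x39,q)}
  {x37, x38, x39} × {o, p, q} = {(x37,o), (x37,p), (x37,q), (x38,o), (x38,p), (x38,q), (x39,o), (x39,p), (x39,q)}
These 36 distinct sets form the basis B.
Close under arbitrary unions to get τ_{X×Y}; counting gives |τ_{X×Y}| = 216.


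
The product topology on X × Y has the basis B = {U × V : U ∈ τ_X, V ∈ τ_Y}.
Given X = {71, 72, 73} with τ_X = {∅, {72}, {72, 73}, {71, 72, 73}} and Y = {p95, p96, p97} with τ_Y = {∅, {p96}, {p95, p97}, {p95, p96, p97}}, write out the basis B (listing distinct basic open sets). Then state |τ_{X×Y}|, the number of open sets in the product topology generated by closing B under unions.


Basis B = {∅ × ∅, {72} × {p96}, {72} × {p95, p97}, {72, 73} × {p96}, {71, 72, 73} × {p96}, {72} × {p95, p96, p97}, {72, 73} × {p95, p97}, {71, 72, 73} × {p95, p97}, {72, 73} × {p95, p96, p97}, {71, 72, 73} × {p95, p96, p97}}; |τ_{X×Y}| = 16.

Enumerate products U × V with U ∈ τ_X, V ∈ τ_Y (deduplicated):
  ∅ × ∅ = {} (∅)
  {72} × {p96} = {(72,p96)}
  {72} × {p95, p97} = {(72,p95), (72,p97)}
  {72, 73} × {p96} = {(72,p96), (73,p96)}
  {71, 72, 73} × {p96} = {(71,p96), (72,p96), (73,p96)}
  {72} × {p95, p96, p97} = {(72,p95), (72,p96), (72,p97)}
  {72, 73} × {p95, p97} = {(72,p95), (72,p97), (73,p95), (73,p97)}
  {71, 72, 73} × {p95, p97} = {(71,p95), (71,p97), (72,p95), (72,p97), (73,p95), (73,p97)}
  {72, 73} × {p95, p96, p97} = {(72,p95), (72,p96), (72,p97), (73,p95), (73,p96), (73,p97)}
  {71, 72, 73} × {p95, p96, p97} = {(71,p95), (71,p96), (71,p97), (72,p95), (72,p96), (72,p97), (73,p95), (73,p96), (73,p97)}
These 10 distinct sets form the basis B.
Close under arbitrary unions to get τ_{X×Y}; counting gives |τ_{X×Y}| = 16.


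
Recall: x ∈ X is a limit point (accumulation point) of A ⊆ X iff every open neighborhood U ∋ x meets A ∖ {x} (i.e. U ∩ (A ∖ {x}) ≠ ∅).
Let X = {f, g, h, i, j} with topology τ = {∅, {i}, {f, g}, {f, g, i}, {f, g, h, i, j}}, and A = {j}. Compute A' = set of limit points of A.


A' = {h}

For each x ∈ X, list the open sets U ∈ τ with x ∈ U, then check whether U ∩ (A ∖ {x}) ≠ ∅ for every such U.
  x = f: open {f, g} ∋ x has {f, g} ∩ (A ∖ {f}) = ∅, so x is NOT a limit point.
  x = g: open {f, g} ∋ x has {f, g} ∩ (A ∖ {g}) = ∅, so x is NOT a limit point.
  x = h: opens ∋ x are {f, g, h, i, j}; each meets A ∖ {h}, so x IS a limit point.
  x = i: open {i} ∋ x has {i} ∩ (A ∖ {i}) = ∅, so x is NOT a limit point.
  x = j: open {f, g, h, i, j} ∋ x has {f, g, h, i, j} ∩ (A ∖ {j}) = ∅, so x is NOT a limit point.
Collecting: A' = {h}.


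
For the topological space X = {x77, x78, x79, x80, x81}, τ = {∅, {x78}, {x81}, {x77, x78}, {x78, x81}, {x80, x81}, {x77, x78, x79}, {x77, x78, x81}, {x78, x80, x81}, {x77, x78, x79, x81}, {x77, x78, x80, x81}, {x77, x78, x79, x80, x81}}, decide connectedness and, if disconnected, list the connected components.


(X, τ) is disconnected; components = [{x80, x81}, {x77, x78, x79}].

Find clopen sets (U ∈ τ with X ∖ U ∈ τ):
  U = ∅, X ∖ U = {x77, x78, x79, x80, x81} — both open, so U is clopen.
  U = {x80, x81}, X ∖ U = {x77, x78, x79} — both open, so U is clopen.
  U = {x77, x78, x79}, X ∖ U = {x80, x81} — both open, so U is clopen.
  U = {x77, x78, x79, x80, x81}, X ∖ U = ∅ — both open, so U is clopen.
Nontrivial clopen(s) exist: e.g. {x77, x78, x79}. So (X, τ) is disconnected.
Compute connected components by grouping points that agree on all clopens:
  component: {x80, x81}
  component: {x77, x78, x79}


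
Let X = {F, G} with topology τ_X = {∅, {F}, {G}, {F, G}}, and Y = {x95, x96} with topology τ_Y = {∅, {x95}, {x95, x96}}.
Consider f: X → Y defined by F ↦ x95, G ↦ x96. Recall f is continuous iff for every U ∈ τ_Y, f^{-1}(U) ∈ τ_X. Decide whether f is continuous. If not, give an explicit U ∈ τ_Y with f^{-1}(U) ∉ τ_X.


f IS continuous.

Compute f^{-1}(U) for each U ∈ τ_Y:
  U = ∅: f^{-1}(U) = ∅ ∈ τ_X ✓.
  U = {x95}: f^{-1}(U) = {F} ∈ τ_X ✓.
  U = {x95, x96}: f^{-1}(U) = {F, G} ∈ τ_X ✓.
Every preimage lies in τ_X, so f IS continuous.


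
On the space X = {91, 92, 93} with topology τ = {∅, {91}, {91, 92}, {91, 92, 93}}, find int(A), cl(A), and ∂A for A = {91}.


int(A) = {91}, cl(A) = {91, 92, 93}, ∂A = {92, 93}.

Closed sets in (X, τ) are complements of opens:
  closed(X, τ) = {∅, {93}, {92, 93}, {91, 92, 93}}.
int(A) = ⋃ {U ∈ τ : U ⊆ A}. Opens contained in A: ∅, {91}.
Taking the union of these: int(A) = {91}.
cl(A) = ⋂ {C closed : A ⊆ C}. Closed sets containing A: {91, 92, 93}.
Intersecting these: cl(A) = {91, 92, 93}.
∂A = cl(A) ∖ int(A) = {91, 92, 93} ∖ {91} = {92, 93}.


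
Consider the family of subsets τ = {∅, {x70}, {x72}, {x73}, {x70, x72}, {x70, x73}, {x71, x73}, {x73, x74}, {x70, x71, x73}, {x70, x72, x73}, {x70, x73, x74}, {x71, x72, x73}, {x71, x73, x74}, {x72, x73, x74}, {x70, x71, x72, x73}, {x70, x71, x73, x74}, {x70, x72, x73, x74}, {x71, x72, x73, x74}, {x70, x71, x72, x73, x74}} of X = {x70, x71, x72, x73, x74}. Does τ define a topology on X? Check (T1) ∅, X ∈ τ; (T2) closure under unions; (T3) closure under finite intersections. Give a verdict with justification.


τ is NOT a topology on X.

Axiom (T1): ∅ ∈ τ? Yes; X ∈ τ? Yes.
Axiom (T2/T3): check pairwise unions and intersections of members of τ.
Counterexample for (T2): {x72} ∪ {x73} = {x72, x73} ∉ τ. Therefore τ is NOT a topology.


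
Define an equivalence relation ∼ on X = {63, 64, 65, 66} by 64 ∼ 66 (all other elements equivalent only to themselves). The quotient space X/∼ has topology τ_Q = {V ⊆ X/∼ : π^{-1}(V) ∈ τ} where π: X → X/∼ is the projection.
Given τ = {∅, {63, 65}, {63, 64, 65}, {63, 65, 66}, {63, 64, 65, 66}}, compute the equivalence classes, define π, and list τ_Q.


X/∼ = {[63], [64=66], [65]}; |τ_Q| = 3.

Equivalence classes: [63], [64=66], [65].
Quotient map π: X → X/∼ sends 63 ↦ [63], 64 ↦ [64=66], 65 ↦ [65], 66 ↦ [64=66].
For each subset V ⊆ X/∼, compute π^{-1}(V) ⊆ X and check whether π^{-1}(V) ∈ τ. V is open in τ_Q iff π^{-1}(V) ∈ τ.
  V = {}: π^{-1}(V) = ∅ ∈ τ ✓.
  V = {[63]}: π^{-1}(V) = {63} ∉ τ ✗.
  V = {[64=66]}: π^{-1}(V) = {64, 66} ∉ τ ✗.
  V = {[63], [64=66]}: π^{-1}(V) = {63, 64, 66} ∉ τ ✗.
  V = {[65]}: π^{-1}(V) = {65} ∉ τ ✗.
  V = {[63], [65]}: π^{-1}(V) = {63, 65} ∈ τ ✓.
  V = {[64=66], [65]}: π^{-1}(V) = {64, 65, 66} ∉ τ ✗.
  V = {[63], [64=66], [65]}: π^{-1}(V) = {63, 64, 65, 66} ∈ τ ✓.
Open sets in the quotient: τ_Q = {{}, {[63], [65]}, {[63], [64=66], [65]}} (3 elements).


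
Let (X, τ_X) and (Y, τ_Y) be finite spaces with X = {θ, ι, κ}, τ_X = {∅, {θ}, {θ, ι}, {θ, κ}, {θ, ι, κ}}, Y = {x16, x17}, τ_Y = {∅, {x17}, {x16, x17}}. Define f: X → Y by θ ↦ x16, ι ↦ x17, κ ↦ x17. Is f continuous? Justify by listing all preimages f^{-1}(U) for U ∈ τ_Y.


f is NOT continuous.

Compute f^{-1}(U) for each U ∈ τ_Y:
  U = ∅: f^{-1}(U) = ∅ ∈ τ_X ✓.
  U = {x17}: f^{-1}(U) = {ι, κ} ∉ τ_X ✗.
  U = {x16, x17}: f^{-1}(U) = {θ, ι, κ} ∈ τ_X ✓.
Found U = {x17} with f^{-1}(U) = {ι, κ} not in τ_X. Therefore f is NOT continuous.


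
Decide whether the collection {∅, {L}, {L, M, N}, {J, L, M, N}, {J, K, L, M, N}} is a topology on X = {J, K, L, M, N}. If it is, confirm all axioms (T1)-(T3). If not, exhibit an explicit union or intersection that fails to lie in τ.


τ IS a topology on X.

Axiom (T1): ∅ ∈ τ? Yes; X ∈ τ? Yes.
Axiom (T2/T3): check pairwise unions and intersections of members of τ.
All pairwise intersections and unions checked — each lies in τ. Therefore τ satisfies (T1), (T2), (T3): it IS a topology on X.


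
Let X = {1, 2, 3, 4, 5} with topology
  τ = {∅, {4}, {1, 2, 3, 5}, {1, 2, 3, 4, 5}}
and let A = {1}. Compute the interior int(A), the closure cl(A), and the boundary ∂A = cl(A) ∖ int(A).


int(A) = ∅, cl(A) = {1, 2, 3, 5}, ∂A = {1, 2, 3, 5}.

Closed sets in (X, τ) are complements of opens:
  closed(X, τ) = {∅, {4}, {1, 2, 3, 5}, {1, 2, 3, 4, 5}}.
int(A) = ⋃ {U ∈ τ : U ⊆ A}. Opens contained in A: ∅.
Taking the union of these: int(A) = ∅.
cl(A) = ⋂ {C closed : A ⊆ C}. Closed sets containing A: {1, 2, 3, 5}, {1, 2, 3, 4, 5}.
Intersecting these: cl(A) = {1, 2, 3, 5}.
∂A = cl(A) ∖ int(A) = {1, 2, 3, 5} ∖ ∅ = {1, 2, 3, 5}.


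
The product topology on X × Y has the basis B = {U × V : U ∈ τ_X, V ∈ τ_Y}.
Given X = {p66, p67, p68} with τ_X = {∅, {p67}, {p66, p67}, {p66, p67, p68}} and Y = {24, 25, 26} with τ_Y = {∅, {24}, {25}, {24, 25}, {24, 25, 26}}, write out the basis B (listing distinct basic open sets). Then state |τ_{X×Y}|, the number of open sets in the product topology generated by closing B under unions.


Basis B = {∅ × ∅, {p67} × {24}, {p67} × {25}, {p66, p67} × {24}, {p66, p67} × {25}, {p67} × {24, 25}, {p66, p67, p68} × {24}, {p66, p67, p68} × {25}, {p67} × {24, 25, 26}, {p66, p67} × {24, 25}, {p66, p67} × {24, 25, 26}, {p66, p67, p68} × {24, 25}, {p66, p67, p68} × {24, 25, 26}}; |τ_{X×Y}| = 30.

Enumerate products U × V with U ∈ τ_X, V ∈ τ_Y (deduplicated):
  ∅ × ∅ = {} (∅)
  {p67} × {24} = {(p67,24)}
  {p67} × {25} = {(p67,25)}
  {p66, p67} × {24} = {(p66,24), (p67,24)}
  {p66, p67} × {25} = {(p66,25), (p67,25)}
  {p67} × {24, 25} = {(p67,24), (p67,25)}
  {p66, p67, p68} × {24} = {(p66,24), (p67,24), (p68,24)}
  {p66, p67, p68} × {25} = {(p66,25), (p67,25), (p68,25)}
  {p67} × {24, 25, 26} = {(p67,24), (p67,25), (p67,26)}
  {p66, p67} × {24, 25} = {(p66,24), (p66,25), (p67,24), (p67,25)}
  {p66, p67} × {24, 25, 26} = {(p66,24), (p66,25), (p66,26), (p67,24), (p67,25), (p67,26)}
  {p66, p67, p68} × {24, 25} = {(p66,24), (p66,25), (p67,24), (p67,25), (p68,24), (p68,25)}
  {p66, p67, p68} × {24, 25, 26} = {(p66,24), (p66,25), (p66,26), (p67,24), (p67,25), (p67,26), (p68,24), (p68,25), (p68,26)}
These 13 distinct sets form the basis B.
Close under arbitrary unions to get τ_{X×Y}; counting gives |τ_{X×Y}| = 30.


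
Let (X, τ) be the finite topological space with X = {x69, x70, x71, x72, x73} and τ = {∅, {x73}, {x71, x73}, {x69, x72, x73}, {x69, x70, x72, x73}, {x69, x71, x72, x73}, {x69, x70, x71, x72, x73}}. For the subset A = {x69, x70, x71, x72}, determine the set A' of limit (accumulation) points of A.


A' = {x69, x70, x72}

For each x ∈ X, list the open sets U ∈ τ with x ∈ U, then check whether U ∩ (A ∖ {x}) ≠ ∅ for every such U.
  x = x69: opens ∋ x are {x69, x72, x73}, {x69, x70, x72, x73}, {x69, x71, x72, x73}, {x69, x70, x71, x72, x73}; each meets A ∖ {x69}, so x IS a limit point.
  x = x70: opens ∋ x are {x69, x70, x72, x73}, {x69, x70, x71, x72, x73}; each meets A ∖ {x70}, so x IS a limit point.
  x = x71: open {x71, x73} ∋ x has {x71, x73} ∩ (A ∖ {x71}) = ∅, so x is NOT a limit point.
  x = x72: opens ∋ x are {x69, x72, x73}, {x69, x70, x72, x73}, {x69, x71, x72, x73}, {x69, x70, x71, x72, x73}; each meets A ∖ {x72}, so x IS a limit point.
  x = x73: open {x73} ∋ x has {x73} ∩ (A ∖ {x73}) = ∅, so x is NOT a limit point.
Collecting: A' = {x69, x70, x72}.


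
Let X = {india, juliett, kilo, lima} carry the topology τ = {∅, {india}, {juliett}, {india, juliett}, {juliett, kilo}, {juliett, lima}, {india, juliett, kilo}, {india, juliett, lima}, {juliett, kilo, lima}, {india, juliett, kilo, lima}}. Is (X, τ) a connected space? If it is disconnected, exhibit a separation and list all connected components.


(X, τ) is disconnected; components = [{india}, {juliett, kilo, lima}].

Find clopen sets (U ∈ τ with X ∖ U ∈ τ):
  U = ∅, X ∖ U = {india, juliett, kilo, lima} — both open, so U is clopen.
  U = {india}, X ∖ U = {juliett, kilo, lima} — both open, so U is clopen.
  U = {juliett, kilo, lima}, X ∖ U = {india} — both open, so U is clopen.
  U = {india, juliett, kilo, lima}, X ∖ U = ∅ — both open, so U is clopen.
Nontrivial clopen(s) exist: e.g. {juliett, kilo, lima}. So (X, τ) is disconnected.
Compute connected components by grouping points that agree on all clopens:
  component: {india}
  component: {juliett, kilo, lima}


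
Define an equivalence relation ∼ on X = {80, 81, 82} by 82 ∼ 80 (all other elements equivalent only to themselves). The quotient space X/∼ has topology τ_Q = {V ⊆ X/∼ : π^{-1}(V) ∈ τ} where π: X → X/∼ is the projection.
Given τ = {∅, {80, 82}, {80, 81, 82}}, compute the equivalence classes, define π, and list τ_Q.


X/∼ = {[80=82], [81]}; |τ_Q| = 3.

Equivalence classes: [80=82], [81].
Quotient map π: X → X/∼ sends 80 ↦ [80=82], 81 ↦ [81], 82 ↦ [80=82].
For each subset V ⊆ X/∼, compute π^{-1}(V) ⊆ X and check whether π^{-1}(V) ∈ τ. V is open in τ_Q iff π^{-1}(V) ∈ τ.
  V = {}: π^{-1}(V) = ∅ ∈ τ ✓.
  V = {[80=82]}: π^{-1}(V) = {80, 82} ∈ τ ✓.
  V = {[81]}: π^{-1}(V) = {81} ∉ τ ✗.
  V = {[80=82], [81]}: π^{-1}(V) = {80, 81, 82} ∈ τ ✓.
Open sets in the quotient: τ_Q = {{}, {[80=82]}, {[80=82], [81]}} (3 elements).


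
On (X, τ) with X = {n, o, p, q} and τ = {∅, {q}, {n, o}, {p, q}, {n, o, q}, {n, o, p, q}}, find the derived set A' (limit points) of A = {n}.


A' = {o}

For each x ∈ X, list the open sets U ∈ τ with x ∈ U, then check whether U ∩ (A ∖ {x}) ≠ ∅ for every such U.
  x = n: open {n, o} ∋ x has {n, o} ∩ (A ∖ {n}) = ∅, so x is NOT a limit point.
  x = o: opens ∋ x are {n, o}, {n, o, q}, {n, o, p, q}; each meets A ∖ {o}, so x IS a limit point.
  x = p: open {p, q} ∋ x has {p, q} ∩ (A ∖ {p}) = ∅, so x is NOT a limit point.
  x = q: open {q} ∋ x has {q} ∩ (A ∖ {q}) = ∅, so x is NOT a limit point.
Collecting: A' = {o}.


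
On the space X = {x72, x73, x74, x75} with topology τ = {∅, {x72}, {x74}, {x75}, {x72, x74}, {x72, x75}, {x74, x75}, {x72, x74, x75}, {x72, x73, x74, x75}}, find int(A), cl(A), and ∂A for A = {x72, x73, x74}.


int(A) = {x72, x74}, cl(A) = {x72, x73, x74}, ∂A = {x73}.

Closed sets in (X, τ) are complements of opens:
  closed(X, τ) = {∅, {x73}, {x72, x73}, {x73, x74}, {x73, x75}, {x72, x73, x74}, {x72, x73, x75}, {x73, x74, x75}, {x72, x73, x74, x75}}.
int(A) = ⋃ {U ∈ τ : U ⊆ A}. Opens contained in A: ∅, {x72}, {x74}, {x72, x74}.
Taking the union of these: int(A) = {x72, x74}.
cl(A) = ⋂ {C closed : A ⊆ C}. Closed sets containing A: {x72, x73, x74}, {x72, x73, x74, x75}.
Intersecting these: cl(A) = {x72, x73, x74}.
∂A = cl(A) ∖ int(A) = {x72, x73, x74} ∖ {x72, x74} = {x73}.


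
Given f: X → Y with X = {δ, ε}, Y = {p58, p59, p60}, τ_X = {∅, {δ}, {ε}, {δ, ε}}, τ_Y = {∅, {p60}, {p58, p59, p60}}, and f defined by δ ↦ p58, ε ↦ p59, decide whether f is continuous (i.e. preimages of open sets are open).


f IS continuous.

Compute f^{-1}(U) for each U ∈ τ_Y:
  U = ∅: f^{-1}(U) = ∅ ∈ τ_X ✓.
  U = {p60}: f^{-1}(U) = ∅ ∈ τ_X ✓.
  U = {p58, p59, p60}: f^{-1}(U) = {δ, ε} ∈ τ_X ✓.
Every preimage lies in τ_X, so f IS continuous.


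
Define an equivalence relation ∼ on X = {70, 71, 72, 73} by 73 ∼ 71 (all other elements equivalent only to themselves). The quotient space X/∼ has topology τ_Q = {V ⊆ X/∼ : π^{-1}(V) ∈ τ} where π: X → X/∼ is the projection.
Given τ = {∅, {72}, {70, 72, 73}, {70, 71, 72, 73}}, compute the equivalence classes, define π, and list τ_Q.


X/∼ = {[70], [71=73], [72]}; |τ_Q| = 3.

Equivalence classes: [70], [71=73], [72].
Quotient map π: X → X/∼ sends 70 ↦ [70], 71 ↦ [71=73], 72 ↦ [72], 73 ↦ [71=73].
For each subset V ⊆ X/∼, compute π^{-1}(V) ⊆ X and check whether π^{-1}(V) ∈ τ. V is open in τ_Q iff π^{-1}(V) ∈ τ.
  V = {}: π^{-1}(V) = ∅ ∈ τ ✓.
  V = {[70]}: π^{-1}(V) = {70} ∉ τ ✗.
  V = {[71=73]}: π^{-1}(V) = {71, 73} ∉ τ ✗.
  V = {[70], [71=73]}: π^{-1}(V) = {70, 71, 73} ∉ τ ✗.
  V = {[72]}: π^{-1}(V) = {72} ∈ τ ✓.
  V = {[70], [72]}: π^{-1}(V) = {70, 72} ∉ τ ✗.
  V = {[71=73], [72]}: π^{-1}(V) = {71, 72, 73} ∉ τ ✗.
  V = {[70], [71=73], [72]}: π^{-1}(V) = {70, 71, 72, 73} ∈ τ ✓.
Open sets in the quotient: τ_Q = {{}, {[72]}, {[70], [71=73], [72]}} (3 elements).


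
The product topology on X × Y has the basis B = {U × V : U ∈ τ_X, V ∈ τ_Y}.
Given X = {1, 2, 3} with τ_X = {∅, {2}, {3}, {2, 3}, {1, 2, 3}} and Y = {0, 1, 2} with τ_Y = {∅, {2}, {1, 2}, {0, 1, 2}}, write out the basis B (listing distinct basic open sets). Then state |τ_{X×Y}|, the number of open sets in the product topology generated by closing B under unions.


Basis B = {∅ × ∅, {2} × {2}, {3} × {2}, {2} × {1, 2}, {2, 3} × {2}, {3} × {1, 2}, {1, 2, 3} × {2}, {2} × {0, 1, 2}, {3} × {0, 1, 2}, {2, 3} × {1, 2}, {1, 2, 3} × {1, 2}, {2, 3} × {0, 1, 2}, {1, 2, 3} × {0, 1, 2}}; |τ_{X×Y}| = 30.

Enumerate products U × V with U ∈ τ_X, V ∈ τ_Y (deduplicated):
  ∅ × ∅ = {} (∅)
  {2} × {2} = {(2,2)}
  {3} × {2} = {(3,2)}
  {2} × {1, 2} = {(2,1), (2,2)}
  {2, 3} × {2} = {(2,2), (3,2)}
  {3} × {1, 2} = {(3,1), (3,2)}
  {1, 2, 3} × {2} = {(1,2), (2,2), (3,2)}
  {2} × {0, 1, 2} = {(2,0), (2,1), (2,2)}
  {3} × {0, 1, 2} = {(3,0), (3,1), (3,2)}
  {2, 3} × {1, 2} = {(2,1), (2,2), (3,1), (3,2)}
  {1, 2, 3} × {1, 2} = {(1,1), (1,2), (2,1), (2,2), (3,1), (3,2)}
  {2, 3} × {0, 1, 2} = {(2,0), (2,1), (2,2), (3,0), (3,1), (3,2)}
  {1, 2, 3} × {0, 1, 2} = {(1,0), (1,1), (1,2), (2,0), (2,1), (2,2), (3,0), (3,1), (3,2)}
These 13 distinct sets form the basis B.
Close under arbitrary unions to get τ_{X×Y}; counting gives |τ_{X×Y}| = 30.


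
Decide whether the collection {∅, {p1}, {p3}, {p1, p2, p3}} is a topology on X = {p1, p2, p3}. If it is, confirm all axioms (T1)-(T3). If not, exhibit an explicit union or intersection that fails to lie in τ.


τ is NOT a topology on X.

Axiom (T1): ∅ ∈ τ? Yes; X ∈ τ? Yes.
Axiom (T2/T3): check pairwise unions and intersections of members of τ.
Counterexample for (T2): {p1} ∪ {p3} = {p1, p3} ∉ τ. Therefore τ is NOT a topology.


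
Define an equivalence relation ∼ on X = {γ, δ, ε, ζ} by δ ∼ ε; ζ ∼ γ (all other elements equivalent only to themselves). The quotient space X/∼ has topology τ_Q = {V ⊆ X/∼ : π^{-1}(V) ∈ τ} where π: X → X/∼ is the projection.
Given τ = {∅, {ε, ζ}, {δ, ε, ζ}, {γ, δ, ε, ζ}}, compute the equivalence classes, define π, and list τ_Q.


X/∼ = {[γ=ζ], [δ=ε]}; |τ_Q| = 2.

Equivalence classes: [γ=ζ], [δ=ε].
Quotient map π: X → X/∼ sends γ ↦ [γ=ζ], δ ↦ [δ=ε], ε ↦ [δ=ε], ζ ↦ [γ=ζ].
For each subset V ⊆ X/∼, compute π^{-1}(V) ⊆ X and check whether π^{-1}(V) ∈ τ. V is open in τ_Q iff π^{-1}(V) ∈ τ.
  V = {}: π^{-1}(V) = ∅ ∈ τ ✓.
  V = {[γ=ζ]}: π^{-1}(V) = {γ, ζ} ∉ τ ✗.
  V = {[δ=ε]}: π^{-1}(V) = {δ, ε} ∉ τ ✗.
  V = {[γ=ζ], [δ=ε]}: π^{-1}(V) = {γ, δ, ε, ζ} ∈ τ ✓.
Open sets in the quotient: τ_Q = {{}, {[γ=ζ], [δ=ε]}} (2 elements).


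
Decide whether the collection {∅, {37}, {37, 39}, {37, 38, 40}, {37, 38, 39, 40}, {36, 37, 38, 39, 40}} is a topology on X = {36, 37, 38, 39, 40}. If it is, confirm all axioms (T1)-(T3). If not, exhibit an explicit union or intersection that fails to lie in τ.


τ IS a topology on X.

Axiom (T1): ∅ ∈ τ? Yes; X ∈ τ? Yes.
Axiom (T2/T3): check pairwise unions and intersections of members of τ.
All pairwise intersections and unions checked — each lies in τ. Therefore τ satisfies (T1), (T2), (T3): it IS a topology on X.


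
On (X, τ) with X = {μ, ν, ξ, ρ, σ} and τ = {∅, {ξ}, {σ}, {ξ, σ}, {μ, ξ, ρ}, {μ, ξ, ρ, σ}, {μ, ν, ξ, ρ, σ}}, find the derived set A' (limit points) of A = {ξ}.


A' = {μ, ν, ρ}

For each x ∈ X, list the open sets U ∈ τ with x ∈ U, then check whether U ∩ (A ∖ {x}) ≠ ∅ for every such U.
  x = μ: opens ∋ x are {μ, ξ, ρ}, {μ, ξ, ρ, σ}, {μ, ν, ξ, ρ, σ}; each meets A ∖ {μ}, so x IS a limit point.
  x = ν: opens ∋ x are {μ, ν, ξ, ρ, σ}; each meets A ∖ {ν}, so x IS a limit point.
  x = ξ: open {ξ} ∋ x has {ξ} ∩ (A ∖ {ξ}) = ∅, so x is NOT a limit point.
  x = ρ: opens ∋ x are {μ, ξ, ρ}, {μ, ξ, ρ, σ}, {μ, ν, ξ, ρ, σ}; each meets A ∖ {ρ}, so x IS a limit point.
  x = σ: open {σ} ∋ x has {σ} ∩ (A ∖ {σ}) = ∅, so x is NOT a limit point.
Collecting: A' = {μ, ν, ρ}.


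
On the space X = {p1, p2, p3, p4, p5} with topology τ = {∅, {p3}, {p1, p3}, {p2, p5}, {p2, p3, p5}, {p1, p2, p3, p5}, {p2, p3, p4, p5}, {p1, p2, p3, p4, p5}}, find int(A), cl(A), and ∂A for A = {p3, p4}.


int(A) = {p3}, cl(A) = {p1, p3, p4}, ∂A = {p1, p4}.

Closed sets in (X, τ) are complements of opens:
  closed(X, τ) = {∅, {p1}, {p4}, {p1, p4}, {p1, p3, p4}, {p2, p4, p5}, {p1, p2, p4, p5}, {p1, p2, p3, p4, p5}}.
int(A) = ⋃ {U ∈ τ : U ⊆ A}. Opens contained in A: ∅, {p3}.
Taking the union of these: int(A) = {p3}.
cl(A) = ⋂ {C closed : A ⊆ C}. Closed sets containing A: {p1, p3, p4}, {p1, p2, p3, p4, p5}.
Intersecting these: cl(A) = {p1, p3, p4}.
∂A = cl(A) ∖ int(A) = {p1, p3, p4} ∖ {p3} = {p1, p4}.


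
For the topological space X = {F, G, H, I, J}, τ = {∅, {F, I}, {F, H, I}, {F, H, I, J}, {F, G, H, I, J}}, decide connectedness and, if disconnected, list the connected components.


(X, τ) is connected.

Find clopen sets (U ∈ τ with X ∖ U ∈ τ):
  U = ∅, X ∖ U = {F, G, H, I, J} — both open, so U is clopen.
  U = {F, G, H, I, J}, X ∖ U = ∅ — both open, so U is clopen.
Only trivial clopens (∅ and X) exist, so (X, τ) is connected.
Compute connected components by grouping points that agree on all clopens:
  component: {F, G, H, I, J}


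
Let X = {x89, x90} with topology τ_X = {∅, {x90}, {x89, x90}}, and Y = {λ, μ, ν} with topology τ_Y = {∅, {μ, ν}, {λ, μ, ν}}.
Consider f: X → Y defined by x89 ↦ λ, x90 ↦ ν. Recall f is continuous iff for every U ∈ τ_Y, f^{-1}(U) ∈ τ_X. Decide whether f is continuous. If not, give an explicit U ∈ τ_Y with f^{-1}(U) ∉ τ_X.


f IS continuous.

Compute f^{-1}(U) for each U ∈ τ_Y:
  U = ∅: f^{-1}(U) = ∅ ∈ τ_X ✓.
  U = {μ, ν}: f^{-1}(U) = {x90} ∈ τ_X ✓.
  U = {λ, μ, ν}: f^{-1}(U) = {x89, x90} ∈ τ_X ✓.
Every preimage lies in τ_X, so f IS continuous.


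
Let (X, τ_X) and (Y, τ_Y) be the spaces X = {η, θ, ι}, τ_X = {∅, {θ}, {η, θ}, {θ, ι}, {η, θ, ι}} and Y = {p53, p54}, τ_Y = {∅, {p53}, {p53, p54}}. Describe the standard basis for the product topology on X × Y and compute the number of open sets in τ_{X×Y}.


Basis B = {∅ × ∅, {θ} × {p53}, {η, θ} × {p53}, {θ} × {p53, p54}, {θ, ι} × {p53}, {η, θ, ι} × {p53}, {η, θ} × {p53, p54}, {θ, ι} × {p53, p54}, {η, θ, ι} × {p53, p54}}; |τ_{X×Y}| = 14.

Enumerate products U × V with U ∈ τ_X, V ∈ τ_Y (deduplicated):
  ∅ × ∅ = {} (∅)
  {θ} × {p53} = {(θ,p53)}
  {η, θ} × {p53} = {(η,p53), (θ,p53)}
  {θ} × {p53, p54} = {(θ,p53), (θ,p54)}
  {θ, ι} × {p53} = {(θ,p53), (ι,p53)}
  {η, θ, ι} × {p53} = {(η,p53), (θ,p53), (ι,p53)}
  {η, θ} × {p53, p54} = {(η,p53), (η,p54), (θ,p53), (θ,p54)}
  {θ, ι} × {p53, p54} = {(θ,p53), (θ,p54), (ι,p53), (ι,p54)}
  {η, θ, ι} × {p53, p54} = {(η,p53), (η,p54), (θ,p53), (θ,p54), (ι,p53), (ι,p54)}
These 9 distinct sets form the basis B.
Close under arbitrary unions to get τ_{X×Y}; counting gives |τ_{X×Y}| = 14.


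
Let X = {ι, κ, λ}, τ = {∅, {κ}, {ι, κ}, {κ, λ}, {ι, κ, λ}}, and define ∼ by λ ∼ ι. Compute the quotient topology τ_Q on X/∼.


X/∼ = {[ι=λ], [κ]}; |τ_Q| = 3.

Equivalence classes: [ι=λ], [κ].
Quotient map π: X → X/∼ sends ι ↦ [ι=λ], κ ↦ [κ], λ ↦ [ι=λ].
For each subset V ⊆ X/∼, compute π^{-1}(V) ⊆ X and check whether π^{-1}(V) ∈ τ. V is open in τ_Q iff π^{-1}(V) ∈ τ.
  V = {}: π^{-1}(V) = ∅ ∈ τ ✓.
  V = {[ι=λ]}: π^{-1}(V) = {ι, λ} ∉ τ ✗.
  V = {[κ]}: π^{-1}(V) = {κ} ∈ τ ✓.
  V = {[ι=λ], [κ]}: π^{-1}(V) = {ι, κ, λ} ∈ τ ✓.
Open sets in the quotient: τ_Q = {{}, {[κ]}, {[ι=λ], [κ]}} (3 elements).


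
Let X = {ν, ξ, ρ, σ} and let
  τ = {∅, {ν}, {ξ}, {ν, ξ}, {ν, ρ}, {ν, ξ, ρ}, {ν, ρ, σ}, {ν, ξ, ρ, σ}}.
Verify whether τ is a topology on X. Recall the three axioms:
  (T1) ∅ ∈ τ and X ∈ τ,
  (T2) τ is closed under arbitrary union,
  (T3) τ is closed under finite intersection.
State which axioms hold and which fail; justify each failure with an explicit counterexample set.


τ IS a topology on X.

Axiom (T1): ∅ ∈ τ? Yes; X ∈ τ? Yes.
Axiom (T2/T3): check pairwise unions and intersections of members of τ.
All pairwise intersections and unions checked — each lies in τ. Therefore τ satisfies (T1), (T2), (T3): it IS a topology on X.


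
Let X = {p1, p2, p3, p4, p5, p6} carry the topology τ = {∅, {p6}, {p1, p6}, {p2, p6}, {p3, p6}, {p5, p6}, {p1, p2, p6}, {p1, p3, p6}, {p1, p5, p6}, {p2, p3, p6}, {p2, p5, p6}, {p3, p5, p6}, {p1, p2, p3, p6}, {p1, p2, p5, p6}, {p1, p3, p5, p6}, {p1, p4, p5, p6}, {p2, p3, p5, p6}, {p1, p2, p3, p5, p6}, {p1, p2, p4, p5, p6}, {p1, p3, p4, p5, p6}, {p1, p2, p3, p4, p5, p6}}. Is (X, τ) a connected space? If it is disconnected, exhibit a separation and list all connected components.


(X, τ) is connected.

Find clopen sets (U ∈ τ with X ∖ U ∈ τ):
  U = ∅, X ∖ U = {p1, p2, p3, p4, p5, p6} — both open, so U is clopen.
  U = {p1, p2, p3, p4, p5, p6}, X ∖ U = ∅ — both open, so U is clopen.
Only trivial clopens (∅ and X) exist, so (X, τ) is connected.
Compute connected components by grouping points that agree on all clopens:
  component: {p1, p2, p3, p4, p5, p6}


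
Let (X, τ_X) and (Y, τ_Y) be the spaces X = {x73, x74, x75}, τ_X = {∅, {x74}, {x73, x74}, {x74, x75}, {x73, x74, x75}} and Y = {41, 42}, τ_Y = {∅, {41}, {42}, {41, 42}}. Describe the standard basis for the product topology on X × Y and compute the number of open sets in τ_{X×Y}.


Basis B = {∅ × ∅, {x74} × {41}, {x74} × {42}, {x73, x74} × {41}, {x73, x74} × {42}, {x74} × {41, 42}, {x74, x75} × {41}, {x74, x75} × {42}, {x73, x74, x75} × {41}, {x73, x74, x75} × {42}, {x73, x74} × {41, 42}, {x74, x75} × {41, 42}, {x73, x74, x75} × {41, 42}}; |τ_{X×Y}| = 25.

Enumerate products U × V with U ∈ τ_X, V ∈ τ_Y (deduplicated):
  ∅ × ∅ = {} (∅)
  {x74} × {41} = {(x74,41)}
  {x74} × {42} = {(x74,42)}
  {x73, x74} × {41} = {(x73,41), (x74,41)}
  {x73, x74} × {42} = {(x73,42), (x74,42)}
  {x74} × {41, 42} = {(x74,41), (x74,42)}
  {x74, x75} × {41} = {(x74,41), (x75,41)}
  {x74, x75} × {42} = {(x74,42), (x75,42)}
  {x73, x74, x75} × {41} = {(x73,41), (x74,41), (x75,41)}
  {x73, x74, x75} × {42} = {(x73,42), (x74,42), (x75,42)}
  {x73, x74} × {41, 42} = {(x73,41), (x73,42), (x74,41), (x74,42)}
  {x74, x75} × {41, 42} = {(x74,41), (x74,42), (x75,41), (x75,42)}
  {x73, x74, x75} × {41, 42} = {(x73,41), (x73,42), (x74,41), (x74,42), (x75,41), (x75,42)}
These 13 distinct sets form the basis B.
Close under arbitrary unions to get τ_{X×Y}; counting gives |τ_{X×Y}| = 25.
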